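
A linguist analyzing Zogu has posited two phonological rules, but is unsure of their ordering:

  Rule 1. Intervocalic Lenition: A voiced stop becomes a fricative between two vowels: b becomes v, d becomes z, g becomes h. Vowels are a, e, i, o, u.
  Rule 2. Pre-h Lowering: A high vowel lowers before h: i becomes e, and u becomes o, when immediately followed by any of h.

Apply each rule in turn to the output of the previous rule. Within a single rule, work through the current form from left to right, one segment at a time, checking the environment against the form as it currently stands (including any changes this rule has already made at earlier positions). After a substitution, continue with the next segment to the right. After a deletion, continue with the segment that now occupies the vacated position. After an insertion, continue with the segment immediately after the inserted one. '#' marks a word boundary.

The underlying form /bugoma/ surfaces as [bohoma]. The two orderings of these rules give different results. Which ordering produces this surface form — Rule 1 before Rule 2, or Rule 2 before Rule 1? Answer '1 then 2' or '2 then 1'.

Order 1 then 2:
  1 Intervocalic Lenition: [bugoma] → [buhoma]
  2 Pre-h Lowering: [buhoma] → [bohoma]
  result: [bohoma]
Order 2 then 1:
  2 Pre-h Lowering: no change — [bugoma]
  1 Intervocalic Lenition: [bugoma] → [buhoma]
  result: [buhoma]

1 then 2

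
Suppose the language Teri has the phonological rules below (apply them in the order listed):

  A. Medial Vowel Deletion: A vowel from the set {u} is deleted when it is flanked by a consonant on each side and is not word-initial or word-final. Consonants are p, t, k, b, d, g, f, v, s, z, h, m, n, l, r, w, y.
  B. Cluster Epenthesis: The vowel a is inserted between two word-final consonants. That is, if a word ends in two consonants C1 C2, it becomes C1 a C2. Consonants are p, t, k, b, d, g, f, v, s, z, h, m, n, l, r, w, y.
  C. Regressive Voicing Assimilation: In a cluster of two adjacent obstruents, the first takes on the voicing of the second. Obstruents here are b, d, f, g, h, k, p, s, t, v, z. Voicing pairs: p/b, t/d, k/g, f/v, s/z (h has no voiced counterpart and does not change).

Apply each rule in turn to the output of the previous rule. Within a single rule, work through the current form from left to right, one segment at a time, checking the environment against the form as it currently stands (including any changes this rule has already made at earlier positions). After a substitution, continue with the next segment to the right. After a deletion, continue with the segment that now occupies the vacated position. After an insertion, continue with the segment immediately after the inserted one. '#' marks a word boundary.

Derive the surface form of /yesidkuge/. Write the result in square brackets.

[yesitgge]

A Medial Vowel Deletion: [yesidkuge] → [yesidkge]
B Cluster Epenthesis: no change — [yesidkge]
C Regressive Voicing Assimilation: [yesidkge] → [yesitgge]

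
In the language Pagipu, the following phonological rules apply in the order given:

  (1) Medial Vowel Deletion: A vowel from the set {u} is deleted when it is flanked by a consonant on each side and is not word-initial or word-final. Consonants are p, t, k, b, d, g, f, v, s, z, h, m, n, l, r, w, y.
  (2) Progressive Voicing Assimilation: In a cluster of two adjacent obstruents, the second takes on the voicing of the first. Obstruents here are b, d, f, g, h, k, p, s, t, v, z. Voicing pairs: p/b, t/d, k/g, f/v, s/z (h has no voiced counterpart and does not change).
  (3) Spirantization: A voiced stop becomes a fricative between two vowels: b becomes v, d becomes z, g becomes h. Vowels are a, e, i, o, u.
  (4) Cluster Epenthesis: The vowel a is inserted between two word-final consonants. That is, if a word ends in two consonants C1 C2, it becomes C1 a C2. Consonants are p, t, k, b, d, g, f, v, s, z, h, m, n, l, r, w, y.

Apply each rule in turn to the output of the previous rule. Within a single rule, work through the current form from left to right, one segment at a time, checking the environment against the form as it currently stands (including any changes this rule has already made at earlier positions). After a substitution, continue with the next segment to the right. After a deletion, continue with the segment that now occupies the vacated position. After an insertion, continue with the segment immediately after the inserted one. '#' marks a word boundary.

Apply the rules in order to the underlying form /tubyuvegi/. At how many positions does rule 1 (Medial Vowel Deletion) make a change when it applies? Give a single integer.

2

(1) Medial Vowel Deletion: [tubyuvegi] → [tbyvegi]
(2) Progressive Voicing Assimilation: [tbyvegi] → [tpyvegi]
(3) Spirantization: [tpyvegi] → [tpyvehi]
(4) Cluster Epenthesis: no change — [tpyvehi]
Rule 1 changed 2 position(s).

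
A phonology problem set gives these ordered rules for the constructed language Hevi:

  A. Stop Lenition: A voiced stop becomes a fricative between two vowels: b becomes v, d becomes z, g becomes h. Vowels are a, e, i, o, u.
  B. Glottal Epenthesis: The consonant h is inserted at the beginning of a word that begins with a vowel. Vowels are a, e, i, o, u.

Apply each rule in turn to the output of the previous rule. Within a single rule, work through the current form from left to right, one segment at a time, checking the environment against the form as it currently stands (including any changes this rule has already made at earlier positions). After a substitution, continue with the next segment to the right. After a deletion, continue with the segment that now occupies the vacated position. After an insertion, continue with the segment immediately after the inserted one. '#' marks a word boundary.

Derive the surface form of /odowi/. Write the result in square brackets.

[hozowi]

A Stop Lenition: [odowi] → [ozowi]
B Glottal Epenthesis: [ozowi] → [hozowi]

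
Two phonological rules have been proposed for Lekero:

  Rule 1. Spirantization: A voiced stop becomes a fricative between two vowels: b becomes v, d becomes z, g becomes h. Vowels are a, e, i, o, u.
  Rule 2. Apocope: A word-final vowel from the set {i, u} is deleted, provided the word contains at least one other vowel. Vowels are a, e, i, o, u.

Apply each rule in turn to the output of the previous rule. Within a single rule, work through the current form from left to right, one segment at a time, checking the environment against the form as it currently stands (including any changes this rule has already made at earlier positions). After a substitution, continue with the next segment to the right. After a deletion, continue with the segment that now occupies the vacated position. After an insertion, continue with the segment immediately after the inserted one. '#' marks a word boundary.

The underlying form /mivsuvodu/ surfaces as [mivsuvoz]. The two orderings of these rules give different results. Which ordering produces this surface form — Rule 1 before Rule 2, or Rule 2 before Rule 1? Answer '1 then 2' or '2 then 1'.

Order 1 then 2:
  1 Spirantization: [mivsuvodu] → [mivsuvozu]
  2 Apocope: [mivsuvozu] → [mivsuvoz]
  result: [mivsuvoz]
Order 2 then 1:
  2 Apocope: [mivsuvodu] → [mivsuvod]
  1 Spirantization: no change — [mivsuvod]
  result: [mivsuvod]

1 then 2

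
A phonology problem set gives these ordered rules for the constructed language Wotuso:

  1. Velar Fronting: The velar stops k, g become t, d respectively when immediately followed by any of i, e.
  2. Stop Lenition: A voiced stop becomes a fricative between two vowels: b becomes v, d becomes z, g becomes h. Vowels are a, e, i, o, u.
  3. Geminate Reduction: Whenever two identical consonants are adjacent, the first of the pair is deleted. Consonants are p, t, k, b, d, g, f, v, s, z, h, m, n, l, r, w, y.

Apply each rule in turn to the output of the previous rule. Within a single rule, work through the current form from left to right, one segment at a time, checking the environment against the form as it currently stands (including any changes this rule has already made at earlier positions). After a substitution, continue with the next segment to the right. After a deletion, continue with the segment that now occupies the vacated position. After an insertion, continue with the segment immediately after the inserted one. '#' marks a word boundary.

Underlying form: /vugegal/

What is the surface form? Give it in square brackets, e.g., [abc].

[vuzehal]

1 Velar Fronting: [vugegal] → [vudegal]
2 Stop Lenition: [vudegal] → [vuzehal]
3 Geminate Reduction: no change — [vuzehal]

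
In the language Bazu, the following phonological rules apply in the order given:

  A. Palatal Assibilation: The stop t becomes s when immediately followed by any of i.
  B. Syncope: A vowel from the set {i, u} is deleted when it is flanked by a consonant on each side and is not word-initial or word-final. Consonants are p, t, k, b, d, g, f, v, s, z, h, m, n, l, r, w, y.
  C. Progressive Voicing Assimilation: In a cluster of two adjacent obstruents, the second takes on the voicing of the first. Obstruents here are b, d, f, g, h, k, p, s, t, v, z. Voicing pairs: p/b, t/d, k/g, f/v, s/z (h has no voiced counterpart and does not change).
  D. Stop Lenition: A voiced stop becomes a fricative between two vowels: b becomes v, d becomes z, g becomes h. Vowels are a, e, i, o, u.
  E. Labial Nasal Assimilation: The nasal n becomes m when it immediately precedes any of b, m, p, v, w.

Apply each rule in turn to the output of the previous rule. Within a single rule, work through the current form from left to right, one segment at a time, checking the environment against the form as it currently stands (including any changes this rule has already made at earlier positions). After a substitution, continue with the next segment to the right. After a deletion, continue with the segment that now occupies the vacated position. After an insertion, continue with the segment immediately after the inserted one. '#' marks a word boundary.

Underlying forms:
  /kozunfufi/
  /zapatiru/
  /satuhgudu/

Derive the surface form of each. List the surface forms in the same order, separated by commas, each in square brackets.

/kozunfufi/:
  A Palatal Assibilation: no change — [kozunfufi]
  B Syncope: [kozunfufi] → [koznffi]
  C Progressive Voicing Assimilation: no change — [koznffi]
  D Stop Lenition: no change — [koznffi]
  E Labial Nasal Assimilation: no change — [koznffi]
/zapatiru/:
  A Palatal Assibilation: [zapatiru] → [zapasiru]
  B Syncope: [zapasiru] → [zapasru]
  C Progressive Voicing Assimilation: no change — [zapasru]
  D Stop Lenition: no change — [zapasru]
  E Labial Nasal Assimilation: no change — [zapasru]
/satuhgudu/:
  A Palatal Assibilation: no change — [satuhgudu]
  B Syncope: [satuhgudu] → [sathgdu]
  C Progressive Voicing Assimilation: [sathgdu] → [sathktu]
  D Stop Lenition: no change — [sathktu]
  E Labial Nasal Assimilation: no change — [sathktu]

[koznffi], [zapasru], [sathktu]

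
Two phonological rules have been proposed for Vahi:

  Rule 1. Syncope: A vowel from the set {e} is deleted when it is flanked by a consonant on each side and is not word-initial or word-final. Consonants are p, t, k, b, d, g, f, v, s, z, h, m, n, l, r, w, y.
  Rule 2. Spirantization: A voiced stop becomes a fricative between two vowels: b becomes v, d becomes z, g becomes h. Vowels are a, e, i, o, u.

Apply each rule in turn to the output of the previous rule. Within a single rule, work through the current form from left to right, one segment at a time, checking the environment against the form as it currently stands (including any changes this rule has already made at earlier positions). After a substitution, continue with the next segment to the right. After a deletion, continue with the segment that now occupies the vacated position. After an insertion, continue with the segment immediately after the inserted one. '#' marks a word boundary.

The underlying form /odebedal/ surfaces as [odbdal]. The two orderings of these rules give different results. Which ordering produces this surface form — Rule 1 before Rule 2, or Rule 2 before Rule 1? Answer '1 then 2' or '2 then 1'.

Order 1 then 2:
  1 Syncope: [odebedal] → [odbdal]
  2 Spirantization: no change — [odbdal]
  result: [odbdal]
Order 2 then 1:
  2 Spirantization: [odebedal] → [ozevezal]
  1 Syncope: [ozevezal] → [ozvzal]
  result: [ozvzal]

1 then 2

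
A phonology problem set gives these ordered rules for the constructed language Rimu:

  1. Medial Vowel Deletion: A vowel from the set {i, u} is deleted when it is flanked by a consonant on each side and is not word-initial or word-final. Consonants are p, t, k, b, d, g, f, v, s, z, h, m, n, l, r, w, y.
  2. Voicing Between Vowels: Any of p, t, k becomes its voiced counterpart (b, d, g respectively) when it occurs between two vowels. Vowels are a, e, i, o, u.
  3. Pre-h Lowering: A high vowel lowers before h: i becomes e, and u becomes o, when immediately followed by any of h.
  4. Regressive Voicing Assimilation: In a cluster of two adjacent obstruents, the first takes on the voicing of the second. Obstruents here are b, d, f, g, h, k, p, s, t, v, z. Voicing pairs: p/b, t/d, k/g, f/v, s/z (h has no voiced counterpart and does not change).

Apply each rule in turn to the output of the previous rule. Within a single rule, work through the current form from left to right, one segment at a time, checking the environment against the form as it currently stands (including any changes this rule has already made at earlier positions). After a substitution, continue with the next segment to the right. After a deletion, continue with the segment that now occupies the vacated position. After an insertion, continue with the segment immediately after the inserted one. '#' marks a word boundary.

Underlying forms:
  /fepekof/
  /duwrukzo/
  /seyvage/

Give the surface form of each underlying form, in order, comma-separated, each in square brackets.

/fepekof/:
  1 Medial Vowel Deletion: no change — [fepekof]
  2 Voicing Between Vowels: [fepekof] → [febegof]
  3 Pre-h Lowering: no change — [febegof]
  4 Regressive Voicing Assimilation: no change — [febegof]
/duwrukzo/:
  1 Medial Vowel Deletion: [duwrukzo] → [dwrkzo]
  2 Voicing Between Vowels: no change — [dwrkzo]
  3 Pre-h Lowering: no change — [dwrkzo]
  4 Regressive Voicing Assimilation: [dwrkzo] → [dwrgzo]
/seyvage/:
  1 Medial Vowel Deletion: no change — [seyvage]
  2 Voicing Between Vowels: no change — [seyvage]
  3 Pre-h Lowering: no change — [seyvage]
  4 Regressive Voicing Assimilation: no change — [seyvage]

[febegof], [dwrgzo], [seyvage]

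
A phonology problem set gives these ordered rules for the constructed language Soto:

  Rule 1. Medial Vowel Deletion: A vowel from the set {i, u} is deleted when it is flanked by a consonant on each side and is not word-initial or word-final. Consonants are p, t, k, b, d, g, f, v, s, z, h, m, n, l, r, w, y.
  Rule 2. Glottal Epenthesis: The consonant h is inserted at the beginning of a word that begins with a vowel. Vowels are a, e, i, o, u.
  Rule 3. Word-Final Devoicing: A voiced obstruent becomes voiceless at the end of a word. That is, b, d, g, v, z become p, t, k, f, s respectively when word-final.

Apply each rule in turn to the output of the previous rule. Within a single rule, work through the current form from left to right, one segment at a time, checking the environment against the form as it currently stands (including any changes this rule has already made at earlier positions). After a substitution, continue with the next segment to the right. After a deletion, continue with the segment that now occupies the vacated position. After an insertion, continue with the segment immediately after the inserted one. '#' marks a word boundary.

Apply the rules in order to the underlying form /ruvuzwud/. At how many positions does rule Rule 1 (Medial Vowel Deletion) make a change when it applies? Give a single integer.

Rule 1 Medial Vowel Deletion: [ruvuzwud] → [rvzwd]
Rule 2 Glottal Epenthesis: no change — [rvzwd]
Rule 3 Word-Final Devoicing: [rvzwd] → [rvzwt]
Rule Rule 1 changed 3 position(s).

3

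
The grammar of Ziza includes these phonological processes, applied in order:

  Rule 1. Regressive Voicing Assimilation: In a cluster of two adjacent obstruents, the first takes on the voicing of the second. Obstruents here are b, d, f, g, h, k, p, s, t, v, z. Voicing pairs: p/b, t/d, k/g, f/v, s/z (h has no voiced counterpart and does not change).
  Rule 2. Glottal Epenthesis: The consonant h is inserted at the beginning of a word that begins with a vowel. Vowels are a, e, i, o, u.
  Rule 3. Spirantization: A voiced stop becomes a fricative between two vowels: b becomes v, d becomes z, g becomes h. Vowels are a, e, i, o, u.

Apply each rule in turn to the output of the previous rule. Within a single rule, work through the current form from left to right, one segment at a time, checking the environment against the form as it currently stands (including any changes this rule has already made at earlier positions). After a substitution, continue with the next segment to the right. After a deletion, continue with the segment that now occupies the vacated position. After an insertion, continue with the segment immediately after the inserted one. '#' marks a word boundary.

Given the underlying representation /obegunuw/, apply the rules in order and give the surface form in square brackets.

[hovehunuw]

Rule 1 Regressive Voicing Assimilation: no change — [obegunuw]
Rule 2 Glottal Epenthesis: [obegunuw] → [hobegunuw]
Rule 3 Spirantization: [hobegunuw] → [hovehunuw]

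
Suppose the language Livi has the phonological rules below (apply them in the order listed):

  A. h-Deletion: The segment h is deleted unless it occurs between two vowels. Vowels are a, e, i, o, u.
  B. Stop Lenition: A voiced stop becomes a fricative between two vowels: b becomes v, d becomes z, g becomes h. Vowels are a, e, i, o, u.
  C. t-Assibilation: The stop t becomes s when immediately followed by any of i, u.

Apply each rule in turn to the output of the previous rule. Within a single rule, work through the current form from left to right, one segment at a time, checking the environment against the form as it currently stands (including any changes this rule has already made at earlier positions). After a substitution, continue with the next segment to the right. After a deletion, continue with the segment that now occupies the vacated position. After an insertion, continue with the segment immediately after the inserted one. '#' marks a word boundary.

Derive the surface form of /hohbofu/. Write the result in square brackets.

[ovofu]

A h-Deletion: [hohbofu] → [obofu]
B Stop Lenition: [obofu] → [ovofu]
C t-Assibilation: no change — [ovofu]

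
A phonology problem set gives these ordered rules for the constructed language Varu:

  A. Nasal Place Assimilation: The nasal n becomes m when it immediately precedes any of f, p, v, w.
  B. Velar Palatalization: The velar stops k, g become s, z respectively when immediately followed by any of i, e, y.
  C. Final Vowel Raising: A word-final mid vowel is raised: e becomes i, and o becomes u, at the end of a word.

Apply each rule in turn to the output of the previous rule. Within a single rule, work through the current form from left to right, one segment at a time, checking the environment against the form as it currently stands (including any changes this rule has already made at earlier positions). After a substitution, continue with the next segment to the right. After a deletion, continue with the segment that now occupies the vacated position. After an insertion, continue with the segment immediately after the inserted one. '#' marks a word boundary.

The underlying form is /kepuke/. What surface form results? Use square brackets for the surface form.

[sepusi]

A Nasal Place Assimilation: no change — [kepuke]
B Velar Palatalization: [kepuke] → [sepuse]
C Final Vowel Raising: [sepuse] → [sepusi]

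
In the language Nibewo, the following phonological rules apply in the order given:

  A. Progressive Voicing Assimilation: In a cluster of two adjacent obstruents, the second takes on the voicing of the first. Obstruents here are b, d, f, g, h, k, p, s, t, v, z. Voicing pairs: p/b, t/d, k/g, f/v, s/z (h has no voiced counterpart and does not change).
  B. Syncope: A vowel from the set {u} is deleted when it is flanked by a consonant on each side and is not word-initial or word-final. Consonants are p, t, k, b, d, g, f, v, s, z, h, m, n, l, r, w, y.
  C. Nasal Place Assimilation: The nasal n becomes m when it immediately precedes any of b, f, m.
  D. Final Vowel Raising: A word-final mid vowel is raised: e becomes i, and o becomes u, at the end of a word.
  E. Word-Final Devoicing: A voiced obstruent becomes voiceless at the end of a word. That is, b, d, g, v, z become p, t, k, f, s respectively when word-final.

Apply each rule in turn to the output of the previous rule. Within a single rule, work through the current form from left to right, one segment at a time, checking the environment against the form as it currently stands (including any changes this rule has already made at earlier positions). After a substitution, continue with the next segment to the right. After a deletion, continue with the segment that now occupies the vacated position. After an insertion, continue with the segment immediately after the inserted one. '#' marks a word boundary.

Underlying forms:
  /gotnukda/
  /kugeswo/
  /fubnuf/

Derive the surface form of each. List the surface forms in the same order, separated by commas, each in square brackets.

[gotnkta], [kgeswu], [fbmf]

/gotnukda/:
  A Progressive Voicing Assimilation: [gotnukda] → [gotnukta]
  B Syncope: [gotnukta] → [gotnkta]
  C Nasal Place Assimilation: no change — [gotnkta]
  D Final Vowel Raising: no change — [gotnkta]
  E Word-Final Devoicing: no change — [gotnkta]
/kugeswo/:
  A Progressive Voicing Assimilation: no change — [kugeswo]
  B Syncope: [kugeswo] → [kgeswo]
  C Nasal Place Assimilation: no change — [kgeswo]
  D Final Vowel Raising: [kgeswo] → [kgeswu]
  E Word-Final Devoicing: no change — [kgeswu]
/fubnuf/:
  A Progressive Voicing Assimilation: no change — [fubnuf]
  B Syncope: [fubnuf] → [fbnf]
  C Nasal Place Assimilation: [fbnf] → [fbmf]
  D Final Vowel Raising: no change — [fbmf]
  E Word-Final Devoicing: no change — [fbmf]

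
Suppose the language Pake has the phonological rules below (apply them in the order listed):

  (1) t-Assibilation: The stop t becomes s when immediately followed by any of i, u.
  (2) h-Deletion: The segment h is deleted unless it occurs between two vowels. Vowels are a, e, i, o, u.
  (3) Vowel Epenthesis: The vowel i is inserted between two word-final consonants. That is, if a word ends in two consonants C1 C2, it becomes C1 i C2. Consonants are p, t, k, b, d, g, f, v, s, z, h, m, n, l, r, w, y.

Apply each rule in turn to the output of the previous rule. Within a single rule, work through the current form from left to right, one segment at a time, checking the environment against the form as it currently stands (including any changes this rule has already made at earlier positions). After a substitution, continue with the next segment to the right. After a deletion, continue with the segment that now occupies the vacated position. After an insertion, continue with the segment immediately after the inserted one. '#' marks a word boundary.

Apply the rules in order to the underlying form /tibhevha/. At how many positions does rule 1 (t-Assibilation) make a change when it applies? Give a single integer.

1

(1) t-Assibilation: [tibhevha] → [sibhevha]
(2) h-Deletion: [sibhevha] → [sibeva]
(3) Vowel Epenthesis: no change — [sibeva]
Rule 1 changed 1 position(s).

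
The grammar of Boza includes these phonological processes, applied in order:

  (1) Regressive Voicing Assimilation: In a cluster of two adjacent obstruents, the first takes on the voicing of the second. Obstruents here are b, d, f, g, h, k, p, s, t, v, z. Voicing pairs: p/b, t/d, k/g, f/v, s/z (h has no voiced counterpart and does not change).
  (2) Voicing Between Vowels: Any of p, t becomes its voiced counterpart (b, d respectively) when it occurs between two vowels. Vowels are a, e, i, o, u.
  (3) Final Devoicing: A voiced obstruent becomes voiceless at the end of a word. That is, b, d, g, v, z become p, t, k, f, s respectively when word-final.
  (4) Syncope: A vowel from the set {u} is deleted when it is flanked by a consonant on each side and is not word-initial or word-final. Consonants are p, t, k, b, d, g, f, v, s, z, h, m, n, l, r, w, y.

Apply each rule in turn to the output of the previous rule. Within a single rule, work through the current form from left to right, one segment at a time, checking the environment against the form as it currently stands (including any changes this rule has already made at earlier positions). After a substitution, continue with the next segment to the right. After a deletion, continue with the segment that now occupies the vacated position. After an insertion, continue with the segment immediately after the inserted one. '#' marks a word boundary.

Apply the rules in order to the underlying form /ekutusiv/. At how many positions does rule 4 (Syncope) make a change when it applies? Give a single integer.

(1) Regressive Voicing Assimilation: no change — [ekutusiv]
(2) Voicing Between Vowels: [ekutusiv] → [ekudusiv]
(3) Final Devoicing: [ekudusiv] → [ekudusif]
(4) Syncope: [ekudusif] → [ekdsif]
Rule 4 changed 2 position(s).

2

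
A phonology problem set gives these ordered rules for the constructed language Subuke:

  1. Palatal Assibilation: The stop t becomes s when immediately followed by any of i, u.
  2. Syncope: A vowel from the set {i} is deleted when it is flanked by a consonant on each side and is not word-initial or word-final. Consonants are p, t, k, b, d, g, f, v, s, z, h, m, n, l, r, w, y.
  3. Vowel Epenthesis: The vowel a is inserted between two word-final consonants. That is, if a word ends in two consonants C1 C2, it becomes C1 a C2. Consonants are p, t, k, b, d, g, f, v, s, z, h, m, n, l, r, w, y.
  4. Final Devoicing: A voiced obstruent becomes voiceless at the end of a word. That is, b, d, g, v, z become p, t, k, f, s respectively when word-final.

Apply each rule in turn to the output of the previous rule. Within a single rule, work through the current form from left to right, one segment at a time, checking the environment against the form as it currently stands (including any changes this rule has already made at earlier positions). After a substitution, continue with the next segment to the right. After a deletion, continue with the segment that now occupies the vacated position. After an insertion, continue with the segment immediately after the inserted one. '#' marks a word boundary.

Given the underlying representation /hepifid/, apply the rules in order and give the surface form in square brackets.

[hepfat]

1 Palatal Assibilation: no change — [hepifid]
2 Syncope: [hepifid] → [hepfd]
3 Vowel Epenthesis: [hepfd] → [hepfad]
4 Final Devoicing: [hepfad] → [hepfat]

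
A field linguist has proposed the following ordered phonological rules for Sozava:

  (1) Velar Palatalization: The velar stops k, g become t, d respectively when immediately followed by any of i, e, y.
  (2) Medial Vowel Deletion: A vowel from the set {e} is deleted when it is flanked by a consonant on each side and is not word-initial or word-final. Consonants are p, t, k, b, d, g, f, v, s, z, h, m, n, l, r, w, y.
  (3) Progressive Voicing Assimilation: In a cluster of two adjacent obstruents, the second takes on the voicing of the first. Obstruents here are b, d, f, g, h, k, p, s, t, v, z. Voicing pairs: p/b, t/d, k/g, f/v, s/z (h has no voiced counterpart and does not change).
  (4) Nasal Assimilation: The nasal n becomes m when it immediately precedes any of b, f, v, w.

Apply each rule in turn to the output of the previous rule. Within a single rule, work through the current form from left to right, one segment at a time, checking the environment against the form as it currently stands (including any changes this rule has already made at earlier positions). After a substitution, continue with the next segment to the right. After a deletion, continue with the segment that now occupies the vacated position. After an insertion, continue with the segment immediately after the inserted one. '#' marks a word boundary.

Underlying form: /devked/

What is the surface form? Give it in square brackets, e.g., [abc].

[dvdd]

(1) Velar Palatalization: [devked] → [devted]
(2) Medial Vowel Deletion: [devted] → [dvtd]
(3) Progressive Voicing Assimilation: [dvtd] → [dvdd]
(4) Nasal Assimilation: no change — [dvdd]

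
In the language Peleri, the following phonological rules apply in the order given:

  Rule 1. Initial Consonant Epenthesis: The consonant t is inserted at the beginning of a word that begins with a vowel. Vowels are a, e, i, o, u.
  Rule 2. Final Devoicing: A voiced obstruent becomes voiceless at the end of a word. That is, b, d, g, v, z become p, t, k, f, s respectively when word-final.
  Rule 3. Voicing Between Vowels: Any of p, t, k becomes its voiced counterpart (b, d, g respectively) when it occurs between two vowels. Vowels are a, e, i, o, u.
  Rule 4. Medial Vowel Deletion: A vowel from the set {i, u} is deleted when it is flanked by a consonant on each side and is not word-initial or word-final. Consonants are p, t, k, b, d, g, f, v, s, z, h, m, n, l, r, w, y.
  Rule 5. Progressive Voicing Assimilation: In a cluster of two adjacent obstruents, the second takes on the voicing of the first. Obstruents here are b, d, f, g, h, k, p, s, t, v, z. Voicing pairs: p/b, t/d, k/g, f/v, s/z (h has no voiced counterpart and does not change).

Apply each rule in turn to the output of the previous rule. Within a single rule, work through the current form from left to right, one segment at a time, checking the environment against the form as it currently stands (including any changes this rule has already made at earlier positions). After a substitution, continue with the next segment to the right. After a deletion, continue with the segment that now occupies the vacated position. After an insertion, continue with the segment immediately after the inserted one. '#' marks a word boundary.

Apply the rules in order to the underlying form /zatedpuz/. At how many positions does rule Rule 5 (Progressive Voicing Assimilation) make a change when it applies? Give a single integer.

2

Rule 1 Initial Consonant Epenthesis: no change — [zatedpuz]
Rule 2 Final Devoicing: [zatedpuz] → [zatedpus]
Rule 3 Voicing Between Vowels: [zatedpus] → [zadedpus]
Rule 4 Medial Vowel Deletion: [zadedpus] → [zadedps]
Rule 5 Progressive Voicing Assimilation: [zadedps] → [zadedbz]
Rule Rule 5 changed 2 position(s).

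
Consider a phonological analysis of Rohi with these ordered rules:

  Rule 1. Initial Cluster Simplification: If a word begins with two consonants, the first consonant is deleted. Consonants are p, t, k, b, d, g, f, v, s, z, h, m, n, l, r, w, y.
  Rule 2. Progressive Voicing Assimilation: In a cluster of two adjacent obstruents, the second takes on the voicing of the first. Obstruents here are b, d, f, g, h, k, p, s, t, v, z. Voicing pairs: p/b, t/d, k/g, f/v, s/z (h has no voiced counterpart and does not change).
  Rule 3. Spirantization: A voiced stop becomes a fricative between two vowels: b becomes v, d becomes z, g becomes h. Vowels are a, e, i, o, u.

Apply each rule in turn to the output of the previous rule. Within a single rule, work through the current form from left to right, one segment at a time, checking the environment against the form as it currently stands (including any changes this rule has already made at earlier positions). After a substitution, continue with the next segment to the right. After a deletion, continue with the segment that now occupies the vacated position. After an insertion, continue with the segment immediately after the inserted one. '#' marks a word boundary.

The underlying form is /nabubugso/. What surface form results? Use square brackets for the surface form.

[navuvugzo]

Rule 1 Initial Cluster Simplification: no change — [nabubugso]
Rule 2 Progressive Voicing Assimilation: [nabubugso] → [nabubugzo]
Rule 3 Spirantization: [nabubugzo] → [navuvugzo]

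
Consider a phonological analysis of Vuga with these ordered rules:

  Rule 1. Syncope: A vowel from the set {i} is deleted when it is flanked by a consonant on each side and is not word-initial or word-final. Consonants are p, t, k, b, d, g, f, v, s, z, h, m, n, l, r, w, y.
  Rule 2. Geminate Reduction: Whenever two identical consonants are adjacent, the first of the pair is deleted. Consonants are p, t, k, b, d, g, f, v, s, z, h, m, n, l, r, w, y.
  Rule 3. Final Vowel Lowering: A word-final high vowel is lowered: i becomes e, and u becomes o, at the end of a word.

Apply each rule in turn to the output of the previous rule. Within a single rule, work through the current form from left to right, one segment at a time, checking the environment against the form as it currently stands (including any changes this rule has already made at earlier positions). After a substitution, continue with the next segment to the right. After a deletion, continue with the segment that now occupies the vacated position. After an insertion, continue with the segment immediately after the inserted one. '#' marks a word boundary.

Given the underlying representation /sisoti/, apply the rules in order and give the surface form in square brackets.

Rule 1 Syncope: [sisoti] → [ssoti]
Rule 2 Geminate Reduction: [ssoti] → [soti]
Rule 3 Final Vowel Lowering: [soti] → [sote]

[sote]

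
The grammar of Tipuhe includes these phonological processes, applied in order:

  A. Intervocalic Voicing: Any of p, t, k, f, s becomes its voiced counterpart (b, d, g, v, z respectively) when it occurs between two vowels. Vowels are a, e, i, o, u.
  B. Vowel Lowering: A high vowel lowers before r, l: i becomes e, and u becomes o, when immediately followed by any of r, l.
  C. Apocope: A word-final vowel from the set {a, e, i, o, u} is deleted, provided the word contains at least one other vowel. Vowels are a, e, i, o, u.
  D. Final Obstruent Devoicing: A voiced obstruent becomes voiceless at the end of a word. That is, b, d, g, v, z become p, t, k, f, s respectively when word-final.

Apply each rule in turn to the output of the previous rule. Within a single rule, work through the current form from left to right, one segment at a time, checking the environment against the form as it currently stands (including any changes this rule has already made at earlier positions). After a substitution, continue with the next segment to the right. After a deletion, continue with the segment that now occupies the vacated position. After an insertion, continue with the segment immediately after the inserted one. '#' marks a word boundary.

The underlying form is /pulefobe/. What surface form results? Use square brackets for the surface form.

A Intervocalic Voicing: [pulefobe] → [pulevobe]
B Vowel Lowering: [pulevobe] → [polevobe]
C Apocope: [polevobe] → [polevob]
D Final Obstruent Devoicing: [polevob] → [polevop]

[polevop]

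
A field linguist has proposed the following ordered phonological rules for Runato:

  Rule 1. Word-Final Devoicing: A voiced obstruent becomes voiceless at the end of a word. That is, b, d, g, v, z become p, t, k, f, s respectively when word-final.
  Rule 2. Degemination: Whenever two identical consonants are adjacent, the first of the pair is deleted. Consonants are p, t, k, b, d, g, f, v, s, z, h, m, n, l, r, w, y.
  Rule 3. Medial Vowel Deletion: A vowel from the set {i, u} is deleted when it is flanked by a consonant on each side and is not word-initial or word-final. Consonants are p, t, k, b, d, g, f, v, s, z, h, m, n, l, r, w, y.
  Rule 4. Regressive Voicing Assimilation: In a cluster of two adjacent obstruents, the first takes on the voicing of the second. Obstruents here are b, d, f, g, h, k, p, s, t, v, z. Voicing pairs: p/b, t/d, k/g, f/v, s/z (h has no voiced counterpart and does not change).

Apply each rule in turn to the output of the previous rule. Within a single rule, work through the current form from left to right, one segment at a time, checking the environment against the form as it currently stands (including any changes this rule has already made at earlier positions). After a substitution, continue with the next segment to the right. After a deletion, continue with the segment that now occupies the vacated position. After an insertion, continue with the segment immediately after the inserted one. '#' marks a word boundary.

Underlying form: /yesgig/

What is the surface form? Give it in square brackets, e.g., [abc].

[yezkk]

Rule 1 Word-Final Devoicing: [yesgig] → [yesgik]
Rule 2 Degemination: no change — [yesgik]
Rule 3 Medial Vowel Deletion: [yesgik] → [yesgk]
Rule 4 Regressive Voicing Assimilation: [yesgk] → [yezkk]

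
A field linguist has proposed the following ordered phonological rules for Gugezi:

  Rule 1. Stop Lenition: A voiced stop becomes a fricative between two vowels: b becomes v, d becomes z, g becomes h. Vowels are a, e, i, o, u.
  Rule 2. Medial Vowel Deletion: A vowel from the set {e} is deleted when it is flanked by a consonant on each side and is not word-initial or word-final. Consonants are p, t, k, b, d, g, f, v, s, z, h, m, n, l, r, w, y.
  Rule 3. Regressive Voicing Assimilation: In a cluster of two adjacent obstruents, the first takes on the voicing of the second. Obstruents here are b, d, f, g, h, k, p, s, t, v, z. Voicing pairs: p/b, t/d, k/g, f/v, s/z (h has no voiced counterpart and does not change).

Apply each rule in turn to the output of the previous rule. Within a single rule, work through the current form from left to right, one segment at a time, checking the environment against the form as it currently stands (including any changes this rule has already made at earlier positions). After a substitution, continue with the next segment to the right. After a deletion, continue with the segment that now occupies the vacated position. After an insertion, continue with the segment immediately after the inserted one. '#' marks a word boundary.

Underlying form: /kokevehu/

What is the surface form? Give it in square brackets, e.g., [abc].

Rule 1 Stop Lenition: no change — [kokevehu]
Rule 2 Medial Vowel Deletion: [kokevehu] → [kokvhu]
Rule 3 Regressive Voicing Assimilation: [kokvhu] → [kogfhu]

[kogfhu]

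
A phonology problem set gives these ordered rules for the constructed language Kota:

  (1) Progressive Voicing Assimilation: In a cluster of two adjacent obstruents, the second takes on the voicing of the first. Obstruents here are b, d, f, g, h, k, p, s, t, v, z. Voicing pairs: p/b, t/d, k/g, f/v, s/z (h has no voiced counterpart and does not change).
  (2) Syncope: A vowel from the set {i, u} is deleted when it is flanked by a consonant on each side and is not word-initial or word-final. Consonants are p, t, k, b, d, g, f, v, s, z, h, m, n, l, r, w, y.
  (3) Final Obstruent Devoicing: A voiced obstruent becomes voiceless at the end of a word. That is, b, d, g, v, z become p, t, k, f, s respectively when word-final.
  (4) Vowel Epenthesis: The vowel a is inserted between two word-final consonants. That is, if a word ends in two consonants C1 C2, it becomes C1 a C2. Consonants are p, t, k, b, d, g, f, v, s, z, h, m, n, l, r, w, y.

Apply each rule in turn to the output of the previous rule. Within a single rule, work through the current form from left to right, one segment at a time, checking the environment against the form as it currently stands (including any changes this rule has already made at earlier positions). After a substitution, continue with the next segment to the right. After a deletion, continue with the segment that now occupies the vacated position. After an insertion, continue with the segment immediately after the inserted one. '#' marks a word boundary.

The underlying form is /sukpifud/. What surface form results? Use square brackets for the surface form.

(1) Progressive Voicing Assimilation: no change — [sukpifud]
(2) Syncope: [sukpifud] → [skpfd]
(3) Final Obstruent Devoicing: [skpfd] → [skpft]
(4) Vowel Epenthesis: [skpft] → [skpfat]

[skpfat]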